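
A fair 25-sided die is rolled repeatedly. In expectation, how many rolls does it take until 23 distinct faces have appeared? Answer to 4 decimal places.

57.8990

Going from k to k+1 distinct takes a geometric number of rolls with mean 25/(25-k).
Sum over k = 0,...,22: E = 25/25 + 25/24 + 25/23 + ... + 25/4 + 25/3 = 57.89895.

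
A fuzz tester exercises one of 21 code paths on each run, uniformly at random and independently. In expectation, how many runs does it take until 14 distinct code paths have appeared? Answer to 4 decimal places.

22.1025

Going from k to k+1 distinct takes a geometric number of runs with mean 21/(21-k).
Sum over k = 0,...,13: E = 21/21 + 21/20 + 21/19 + ... + 21/9 + 21/8 = 22.10253.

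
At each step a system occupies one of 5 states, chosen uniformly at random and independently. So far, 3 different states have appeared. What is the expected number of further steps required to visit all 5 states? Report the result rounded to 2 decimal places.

From k distinct to k+1 distinct takes on average 5/(5-k) steps.
Sum over k = 3,...,4: E = 5/2 + 5/1 = 7.500.

7.50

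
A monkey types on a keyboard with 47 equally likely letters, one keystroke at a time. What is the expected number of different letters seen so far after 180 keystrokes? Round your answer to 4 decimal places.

46.0208

For each letter, P(seen in 180 keystrokes) = 1 - (46/47)^180 = 0.97916.
By linearity of expectation, E[distinct seen] = 47·(1 - (46/47)^180) = 46.02075.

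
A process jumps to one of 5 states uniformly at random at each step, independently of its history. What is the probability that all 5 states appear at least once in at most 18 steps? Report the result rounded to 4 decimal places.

By inclusion–exclusion over which states are missing,
P(all seen) = Σ_{j=0}^{5} (-1)^j C(5,j)((5-j)/5)^18
= 1.00000 - 0.09007 + 0.00102 - 0.00000 + 0.00000 - 0.00000
= 0.91094.

0.9109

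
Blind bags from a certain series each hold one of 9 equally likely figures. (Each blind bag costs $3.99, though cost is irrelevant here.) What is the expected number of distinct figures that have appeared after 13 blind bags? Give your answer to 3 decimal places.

For each figure, P(seen in 13 blind bags) = 1 - (8/9)^13 = 0.7837.
By linearity of expectation, E[distinct seen] = 9·(1 - (8/9)^13) = 7.0535.

7.053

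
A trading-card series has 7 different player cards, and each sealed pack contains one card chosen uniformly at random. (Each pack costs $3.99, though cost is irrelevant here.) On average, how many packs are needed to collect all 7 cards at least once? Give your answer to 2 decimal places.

18.15

The wait to go from k to k+1 distinct cards is geometric with mean 7/(7-k).
E[T] = 7/7 + 7/6 + 7/5 + ... + 7/2 + 7/1 = 7·H_{7}.
H_{7} = 2.593, so E[T] = 18.150.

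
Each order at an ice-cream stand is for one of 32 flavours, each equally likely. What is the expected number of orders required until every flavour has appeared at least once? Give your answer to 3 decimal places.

129.872

Split into phases: going from k distinct to k+1 distinct takes on average 32/(32-k) orders.
E[T] = 32/32 + 32/31 + 32/30 + ... + 32/2 + 32/1 = 32·H_{32}.
H_{32} = 4.0585, so E[T] = 129.8718.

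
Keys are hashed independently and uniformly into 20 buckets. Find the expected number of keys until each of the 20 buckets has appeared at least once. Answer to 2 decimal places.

71.95

After k distinct buckets have appeared, the next key gives a new one with probability (20-k)/20, so the expected wait for the (k+1)-th is 20/(20-k).
E[T] = 20/20 + 20/19 + 20/18 + ... + 20/2 + 20/1 = 20·H_{20}.
H_{20} = 3.598, so E[T] = 71.955.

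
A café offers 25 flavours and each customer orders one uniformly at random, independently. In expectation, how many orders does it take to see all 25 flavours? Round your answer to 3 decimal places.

95.399

The wait to go from k to k+1 distinct flavours is geometric with mean 25/(25-k).
E[T] = 25/25 + 25/24 + 25/23 + ... + 25/2 + 25/1 = 25·H_{25}.
H_{25} = 3.8160, so E[T] = 95.3990.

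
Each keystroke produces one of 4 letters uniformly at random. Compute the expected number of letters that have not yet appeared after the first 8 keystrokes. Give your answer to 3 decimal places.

For each letter, P(unseen after 8) = (3/4)^8 = 0.1001.
By linearity of expectation, E[unseen] = 4·(3/4)^8 = 0.4005.

0.400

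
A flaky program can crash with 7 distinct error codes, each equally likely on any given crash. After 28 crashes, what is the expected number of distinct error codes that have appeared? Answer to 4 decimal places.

6.9065

For each error code, P(seen in 28 crashes) = 1 - (6/7)^28 = 0.98665.
By linearity of expectation, E[distinct seen] = 7·(1 - (6/7)^28) = 6.90655.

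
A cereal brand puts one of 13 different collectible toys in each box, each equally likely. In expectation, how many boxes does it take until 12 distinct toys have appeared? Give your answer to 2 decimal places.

28.34

With k distinct toys already seen, the next new one arrives after an expected 13/(13-k) boxes.
Sum over k = 0,...,11: E = 13/13 + 13/12 + 13/11 + ... + 13/3 + 13/2 = 28.342.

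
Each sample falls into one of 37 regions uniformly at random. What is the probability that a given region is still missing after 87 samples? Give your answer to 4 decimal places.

Each sample misses the fixed region with probability (37-1)/37 = 36/37, independently.
P(still missing after 87) = (36/37)^87 = 0.09221.

0.0922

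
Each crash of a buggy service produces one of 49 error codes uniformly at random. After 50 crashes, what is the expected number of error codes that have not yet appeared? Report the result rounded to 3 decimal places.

For each error code, P(unseen after 50) = (48/49)^50 = 0.3567.
By linearity of expectation, E[unseen] = 49·(48/49)^50 = 17.4765.

17.476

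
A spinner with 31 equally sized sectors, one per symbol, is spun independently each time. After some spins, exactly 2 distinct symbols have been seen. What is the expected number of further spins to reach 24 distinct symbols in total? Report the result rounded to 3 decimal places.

42.433

From k distinct to k+1 distinct takes on average 31/(31-k) spins.
Sum over k = 2,...,23: E = 31/29 + 31/28 + 31/27 + ... + 31/9 + 31/8 = 42.4327.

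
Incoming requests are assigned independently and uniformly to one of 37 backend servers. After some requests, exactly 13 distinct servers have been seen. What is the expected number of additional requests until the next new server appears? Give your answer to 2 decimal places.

1.54

Each request yields a new server with probability (37-13)/37 = 24/37, so the wait is geometric with mean 37/24.
E = 37/24 = 1.542.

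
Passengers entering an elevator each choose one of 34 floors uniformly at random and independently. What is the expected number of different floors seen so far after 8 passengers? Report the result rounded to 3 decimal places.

7.223

For each floor, P(seen in 8 passengers) = 1 - (33/34)^8 = 0.2124.
By linearity of expectation, E[distinct seen] = 34·(1 - (33/34)^8) = 7.2232.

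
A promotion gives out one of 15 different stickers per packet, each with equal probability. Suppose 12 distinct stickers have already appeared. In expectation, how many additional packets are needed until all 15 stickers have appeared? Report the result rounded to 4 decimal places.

27.5000

From k distinct to k+1 distinct takes on average 15/(15-k) packets.
Sum over k = 12,...,14: E = 15/3 + 15/2 + 15/1 = 27.50000.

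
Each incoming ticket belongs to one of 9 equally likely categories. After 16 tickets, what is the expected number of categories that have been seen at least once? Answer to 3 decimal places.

7.633

For each category, P(seen in 16 tickets) = 1 - (8/9)^16 = 0.8481.
By linearity of expectation, E[distinct seen] = 9·(1 - (8/9)^16) = 7.6329.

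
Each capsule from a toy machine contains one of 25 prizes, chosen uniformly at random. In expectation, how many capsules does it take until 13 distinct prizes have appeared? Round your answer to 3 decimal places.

With k distinct prizes already seen, the next new one arrives after an expected 25/(25-k) capsules.
Sum over k = 0,...,12: E = 25/25 + 25/24 + 25/23 + ... + 25/14 + 25/13 = 17.8187.

17.819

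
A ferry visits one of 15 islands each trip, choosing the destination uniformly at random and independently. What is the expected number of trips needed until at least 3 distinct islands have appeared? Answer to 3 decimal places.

3.225

With k distinct islands already seen, the next new one arrives after an expected 15/(15-k) trips.
Sum over k = 0,...,2: E = 15/15 + 15/14 + 15/13 = 3.2253.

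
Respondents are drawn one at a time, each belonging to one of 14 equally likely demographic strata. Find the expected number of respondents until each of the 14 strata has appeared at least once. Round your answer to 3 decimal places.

After k distinct strata have appeared, the next respondent gives a new one with probability (14-k)/14, so the expected wait for the (k+1)-th is 14/(14-k).
E[T] = 14/14 + 14/13 + 14/12 + ... + 14/2 + 14/1 = 14·H_{14}.
H_{14} = 3.2516, so E[T] = 45.5219.

45.522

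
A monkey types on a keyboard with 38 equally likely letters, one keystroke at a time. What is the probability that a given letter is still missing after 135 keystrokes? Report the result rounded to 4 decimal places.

Each keystroke misses the fixed letter with probability (38-1)/38 = 37/38, independently.
P(still missing after 135) = (37/38)^135 = 0.02732.

0.0273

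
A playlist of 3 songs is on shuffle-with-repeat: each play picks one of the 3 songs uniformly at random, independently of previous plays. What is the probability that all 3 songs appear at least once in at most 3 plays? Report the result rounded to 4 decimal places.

0.2222

Let A_i be the event that song i is missing after 3 plays. By inclusion–exclusion on the A_i,
P(all seen) = Σ_{j=0}^{3} (-1)^j C(3,j)((3-j)/3)^3
= 1.00000 - 0.88889 + 0.11111 - 0.00000
= 0.22222.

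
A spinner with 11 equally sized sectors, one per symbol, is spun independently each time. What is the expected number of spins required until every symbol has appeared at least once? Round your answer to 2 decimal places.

Split into phases: going from k distinct to k+1 distinct takes on average 11/(11-k) spins.
E[T] = 11/11 + 11/10 + 11/9 + ... + 11/2 + 11/1 = 11·H_{11}.
H_{11} = 3.020, so E[T] = 33.219.

33.22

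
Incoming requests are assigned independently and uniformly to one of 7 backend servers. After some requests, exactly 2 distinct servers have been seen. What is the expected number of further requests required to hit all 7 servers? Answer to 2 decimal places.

The wait to go from k to k+1 distinct servers is geometric with mean 7/(7-k).
Sum over k = 2,...,6: E = 7/5 + 7/4 + 7/3 + 7/2 + 7/1 = 15.983.

15.98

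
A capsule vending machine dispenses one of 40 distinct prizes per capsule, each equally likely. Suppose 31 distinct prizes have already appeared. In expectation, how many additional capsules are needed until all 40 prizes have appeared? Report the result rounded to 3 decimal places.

113.159

With k distinct prizes already seen, the next new one takes an expected 40/(40-k) capsules.
Sum over k = 31,...,39: E = 40/9 + 40/8 + 40/7 + ... + 40/2 + 40/1 = 113.1587.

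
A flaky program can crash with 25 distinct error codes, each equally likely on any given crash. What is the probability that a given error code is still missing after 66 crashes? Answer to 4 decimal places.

Each crash misses the fixed error code with probability (25-1)/25 = 24/25, independently.
P(still missing after 66) = (24/25)^66 = 0.06759.

0.0676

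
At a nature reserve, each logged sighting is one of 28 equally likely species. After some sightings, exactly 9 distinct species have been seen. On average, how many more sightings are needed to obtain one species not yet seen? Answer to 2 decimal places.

The number of sightings until the next new species is geometric with success probability 19/28, so its mean is 28/19.
E = 28/19 = 1.474.

1.47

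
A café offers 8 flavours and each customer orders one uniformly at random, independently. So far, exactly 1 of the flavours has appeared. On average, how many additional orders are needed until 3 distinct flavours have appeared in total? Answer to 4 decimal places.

The wait to go from k to k+1 distinct flavours is geometric with mean 8/(8-k).
Sum over k = 1,...,2: E = 8/7 + 8/6 = 2.47619.

2.4762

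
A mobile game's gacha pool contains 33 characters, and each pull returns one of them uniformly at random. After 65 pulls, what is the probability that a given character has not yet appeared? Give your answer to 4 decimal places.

On each pull the fixed character fails to appear with probability 32/33.
P(still missing after 65) = (32/33)^65 = 0.13531.

0.1353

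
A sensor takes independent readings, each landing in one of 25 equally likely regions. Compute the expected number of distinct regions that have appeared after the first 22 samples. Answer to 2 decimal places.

14.82

For each region, P(seen in 22 samples) = 1 - (24/25)^22 = 0.593.
By linearity of expectation, E[distinct seen] = 25·(1 - (24/25)^22) = 14.816.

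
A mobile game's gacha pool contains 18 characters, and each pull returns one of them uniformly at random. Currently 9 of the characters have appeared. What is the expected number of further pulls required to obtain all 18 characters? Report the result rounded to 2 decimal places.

50.92

From k distinct to k+1 distinct takes on average 18/(18-k) pulls.
Sum over k = 9,...,17: E = 18/9 + 18/8 + 18/7 + ... + 18/2 + 18/1 = 50.921.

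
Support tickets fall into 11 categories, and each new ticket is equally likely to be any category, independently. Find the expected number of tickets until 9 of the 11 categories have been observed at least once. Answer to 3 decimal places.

With k distinct categories already seen, the next new one arrives after an expected 11/(11-k) tickets.
Sum over k = 0,...,8: E = 11/11 + 11/10 + 11/9 + ... + 11/4 + 11/3 = 16.7187.

16.719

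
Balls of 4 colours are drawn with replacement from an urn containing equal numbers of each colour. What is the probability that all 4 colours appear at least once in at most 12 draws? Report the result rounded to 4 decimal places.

Let A_i be the event that colour i is missing after 12 draws. By inclusion–exclusion on the A_i,
P(all seen) = Σ_{j=0}^{4} (-1)^j C(4,j)((4-j)/4)^12
= 1.00000 - 0.12671 + 0.00146 - 0.00000 + 0.00000
= 0.87476.

0.8748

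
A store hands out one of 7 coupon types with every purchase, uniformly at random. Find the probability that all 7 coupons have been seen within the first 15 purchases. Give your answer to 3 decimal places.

By inclusion–exclusion over which coupons are missing,
P(all seen) = Σ_{j=0}^{7} (-1)^j C(7,j)((7-j)/7)^15
= 1.0000 - 0.6933 + 0.1350 - 0.0079 + 0.0001 - 0.0000 + 0.0000 - 0.0000
= 0.4339.

0.434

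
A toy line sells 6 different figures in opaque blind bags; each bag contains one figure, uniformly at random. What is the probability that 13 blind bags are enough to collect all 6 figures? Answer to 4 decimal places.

0.5139

By inclusion–exclusion over which figures are missing,
P(all seen) = Σ_{j=0}^{6} (-1)^j C(6,j)((6-j)/6)^13
= 1.00000 - 0.56078 + 0.07707 - 0.00244 + 0.00001 - 0.00000 + 0.00000
= 0.51386.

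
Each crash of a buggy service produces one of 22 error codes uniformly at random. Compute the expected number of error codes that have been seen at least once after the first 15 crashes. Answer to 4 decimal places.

11.0511

For each error code, P(seen in 15 crashes) = 1 - (21/22)^15 = 0.50232.
By linearity of expectation, E[distinct seen] = 22·(1 - (21/22)^15) = 11.05106.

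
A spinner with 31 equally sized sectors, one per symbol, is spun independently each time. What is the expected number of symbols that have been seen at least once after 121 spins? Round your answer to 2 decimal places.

30.41

For each symbol, P(seen in 121 spins) = 1 - (30/31)^121 = 0.981.
By linearity of expectation, E[distinct seen] = 31·(1 - (30/31)^121) = 30.413.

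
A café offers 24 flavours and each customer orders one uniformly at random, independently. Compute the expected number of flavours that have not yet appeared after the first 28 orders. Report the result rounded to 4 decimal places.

7.2891

For each flavour, P(unseen after 28) = (23/24)^28 = 0.30371.
By linearity of expectation, E[unseen] = 24·(23/24)^28 = 7.28913.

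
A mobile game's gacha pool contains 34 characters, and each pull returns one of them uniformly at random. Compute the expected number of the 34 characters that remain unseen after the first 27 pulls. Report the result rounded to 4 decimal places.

For each character, P(unseen after 27) = (33/34)^27 = 0.44663.
By linearity of expectation, E[unseen] = 34·(33/34)^27 = 15.18534.

15.1853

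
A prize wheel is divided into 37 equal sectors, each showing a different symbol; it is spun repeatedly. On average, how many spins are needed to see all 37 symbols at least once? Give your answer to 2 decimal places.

The wait to go from k to k+1 distinct symbols is geometric with mean 37/(37-k).
E[T] = 37/37 + 37/36 + 37/35 + ... + 37/2 + 37/1 = 37·H_{37}.
H_{37} = 4.202, so E[T] = 155.459.

155.46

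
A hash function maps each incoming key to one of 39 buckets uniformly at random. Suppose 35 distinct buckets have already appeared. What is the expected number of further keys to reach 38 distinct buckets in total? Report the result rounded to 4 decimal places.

42.2500

With k distinct buckets already seen, the next new one takes an expected 39/(39-k) keys.
Sum over k = 35,...,37: E = 39/4 + 39/3 + 39/2 = 42.25000.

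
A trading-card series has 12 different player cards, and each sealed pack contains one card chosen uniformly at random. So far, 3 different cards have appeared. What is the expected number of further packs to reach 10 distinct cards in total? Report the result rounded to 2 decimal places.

15.95

From k distinct to k+1 distinct takes on average 12/(12-k) packs.
Sum over k = 3,...,9: E = 12/9 + 12/8 + 12/7 + ... + 12/4 + 12/3 = 15.948.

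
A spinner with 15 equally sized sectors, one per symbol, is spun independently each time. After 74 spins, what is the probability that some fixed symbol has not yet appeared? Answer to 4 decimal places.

On each spin the fixed symbol fails to appear with probability 14/15.
P(still missing after 74) = (14/15)^74 = 0.00606.

0.0061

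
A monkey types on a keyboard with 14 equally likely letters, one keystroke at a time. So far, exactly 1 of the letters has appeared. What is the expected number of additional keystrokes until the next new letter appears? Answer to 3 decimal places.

1.077

The number of keystrokes until the next new letter is geometric with success probability 13/14, so its mean is 14/13.
E = 14/13 = 1.0769.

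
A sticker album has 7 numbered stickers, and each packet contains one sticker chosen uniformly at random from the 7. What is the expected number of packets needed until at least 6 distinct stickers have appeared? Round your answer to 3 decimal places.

11.150

Going from k to k+1 distinct takes a geometric number of packets with mean 7/(7-k).
Sum over k = 0,...,5: E = 7/7 + 7/6 + 7/5 + 7/4 + 7/3 + 7/2 = 11.1500.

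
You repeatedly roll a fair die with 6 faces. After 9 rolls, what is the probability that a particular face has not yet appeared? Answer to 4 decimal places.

Each roll misses the fixed face with probability (6-1)/6 = 5/6, independently.
P(still missing after 9) = (5/6)^9 = 0.19381.

0.1938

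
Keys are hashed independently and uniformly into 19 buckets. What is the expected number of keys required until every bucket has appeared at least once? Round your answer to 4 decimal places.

After k distinct buckets have appeared, the next key gives a new one with probability (19-k)/19, so the expected wait for the (k+1)-th is 19/(19-k).
E[T] = 19/19 + 19/18 + 19/17 + ... + 19/2 + 19/1 = 19·H_{19}.
H_{19} = 3.54774, so E[T] = 67.40705.

67.4071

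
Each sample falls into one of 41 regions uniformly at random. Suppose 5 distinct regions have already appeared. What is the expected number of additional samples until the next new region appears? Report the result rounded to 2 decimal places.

1.14

Each sample yields a new region with probability (41-5)/41 = 36/41, so the wait is geometric with mean 41/36.
E = 41/36 = 1.139.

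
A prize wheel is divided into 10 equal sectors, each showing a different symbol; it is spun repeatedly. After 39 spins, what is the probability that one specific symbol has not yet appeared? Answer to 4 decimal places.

On each spin the fixed symbol fails to appear with probability 9/10.
P(still missing after 39) = (9/10)^39 = 0.01642.

0.0164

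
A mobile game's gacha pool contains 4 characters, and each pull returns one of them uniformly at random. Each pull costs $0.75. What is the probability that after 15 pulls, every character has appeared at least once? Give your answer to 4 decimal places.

By inclusion–exclusion over which characters are missing,
P(all seen) = Σ_{j=0}^{4} (-1)^j C(4,j)((4-j)/4)^15
= 1.00000 - 0.05345 + 0.00018 - 0.00000 + 0.00000
= 0.94673.

0.9467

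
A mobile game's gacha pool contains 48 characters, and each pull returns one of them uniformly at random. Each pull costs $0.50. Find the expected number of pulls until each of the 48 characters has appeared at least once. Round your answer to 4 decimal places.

After k distinct characters have appeared, the next pull gives a new one with probability (48-k)/48, so the expected wait for the (k+1)-th is 48/(48-k).
E[T] = 48/48 + 48/47 + 48/46 + ... + 48/2 + 48/1 = 48·H_{48}.
H_{48} = 4.45880, so E[T] = 214.02226.

214.0223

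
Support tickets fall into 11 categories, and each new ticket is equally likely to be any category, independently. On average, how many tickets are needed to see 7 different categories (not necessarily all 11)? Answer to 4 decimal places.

With k distinct categories already seen, the next new one arrives after an expected 11/(11-k) tickets.
Sum over k = 0,...,6: E = 11/11 + 11/10 + 11/9 + ... + 11/6 + 11/5 = 10.30198.

10.3020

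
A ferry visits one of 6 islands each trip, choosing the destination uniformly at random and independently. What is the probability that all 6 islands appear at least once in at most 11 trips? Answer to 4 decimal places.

By inclusion–exclusion over which islands are missing,
P(all seen) = Σ_{j=0}^{6} (-1)^j C(6,j)((6-j)/6)^11
= 1.00000 - 0.80753 + 0.17342 - 0.00977 + 0.00008 - 0.00000 + 0.00000
= 0.35621.

0.3562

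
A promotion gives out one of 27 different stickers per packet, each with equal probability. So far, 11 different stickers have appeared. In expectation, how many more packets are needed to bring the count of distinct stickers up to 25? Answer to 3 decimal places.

From k distinct to k+1 distinct takes on average 27/(27-k) packets.
Sum over k = 11,...,24: E = 27/16 + 27/15 + 27/14 + ... + 27/4 + 27/3 = 50.7797.

50.780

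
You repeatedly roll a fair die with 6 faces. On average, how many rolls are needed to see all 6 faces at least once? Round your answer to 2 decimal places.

14.70

After k distinct faces have appeared, the next roll gives a new one with probability (6-k)/6, so the expected wait for the (k+1)-th is 6/(6-k).
E[T] = 6/6 + 6/5 + 6/4 + 6/3 + 6/2 + 6/1 = 6·H_{6}.
H_{6} = 2.450, so E[T] = 14.700.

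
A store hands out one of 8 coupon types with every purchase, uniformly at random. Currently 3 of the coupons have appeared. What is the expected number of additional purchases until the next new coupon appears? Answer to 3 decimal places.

The number of purchases until the next new coupon is geometric with success probability 5/8, so its mean is 8/5.
E = 8/5 = 1.6000.

1.600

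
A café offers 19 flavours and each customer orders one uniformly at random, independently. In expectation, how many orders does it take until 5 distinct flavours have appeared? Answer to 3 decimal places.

5.627

Going from k to k+1 distinct takes a geometric number of orders with mean 19/(19-k).
Sum over k = 0,...,4: E = 19/19 + 19/18 + 19/17 + 19/16 + 19/15 = 5.6274.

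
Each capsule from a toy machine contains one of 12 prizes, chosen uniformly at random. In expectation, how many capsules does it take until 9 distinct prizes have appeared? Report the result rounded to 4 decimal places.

15.2385

With k distinct prizes already seen, the next new one arrives after an expected 12/(12-k) capsules.
Sum over k = 0,...,8: E = 12/12 + 12/11 + 12/10 + ... + 12/5 + 12/4 = 15.23853.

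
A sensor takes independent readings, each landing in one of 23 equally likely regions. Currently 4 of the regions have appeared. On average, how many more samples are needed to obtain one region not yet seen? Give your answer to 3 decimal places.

1.211

Each sample yields a new region with probability (23-4)/23 = 19/23, so the wait is geometric with mean 23/19.
E = 23/19 = 1.2105.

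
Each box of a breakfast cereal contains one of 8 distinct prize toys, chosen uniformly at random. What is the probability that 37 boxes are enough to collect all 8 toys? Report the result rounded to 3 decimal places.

By inclusion–exclusion over which toys are missing,
P(all seen) = Σ_{j=0}^{8} (-1)^j C(8,j)((8-j)/8)^37
= 1.0000 - 0.0572 + 0.0007 - 0.0000 + 0.0000 - 0.0000 + 0.0000 - 0.0000 + 0.0000
= 0.9435.

0.943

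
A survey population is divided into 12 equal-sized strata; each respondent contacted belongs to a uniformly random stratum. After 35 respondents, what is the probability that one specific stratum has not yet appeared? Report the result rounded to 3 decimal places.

0.048

Each respondent misses the fixed stratum with probability (12-1)/12 = 11/12, independently.
P(still missing after 35) = (11/12)^35 = 0.0476.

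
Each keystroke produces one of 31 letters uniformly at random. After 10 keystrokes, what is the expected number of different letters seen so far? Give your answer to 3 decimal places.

For each letter, P(seen in 10 keystrokes) = 1 - (30/31)^10 = 0.2796.
By linearity of expectation, E[distinct seen] = 31·(1 - (30/31)^10) = 8.6665.

8.666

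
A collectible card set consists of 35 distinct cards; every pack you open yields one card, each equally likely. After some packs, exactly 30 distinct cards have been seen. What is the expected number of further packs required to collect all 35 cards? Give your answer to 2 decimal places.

79.92

The wait to go from k to k+1 distinct cards is geometric with mean 35/(35-k).
Sum over k = 30,...,34: E = 35/5 + 35/4 + 35/3 + 35/2 + 35/1 = 79.917.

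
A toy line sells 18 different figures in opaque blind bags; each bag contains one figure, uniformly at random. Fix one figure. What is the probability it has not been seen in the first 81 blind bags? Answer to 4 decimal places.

On each blind bag the fixed figure fails to appear with probability 17/18.
P(still missing after 81) = (17/18)^81 = 0.00976.

0.0098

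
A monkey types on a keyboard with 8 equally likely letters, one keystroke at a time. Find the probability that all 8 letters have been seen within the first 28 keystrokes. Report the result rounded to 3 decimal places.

0.819

By inclusion–exclusion over which letters are missing,
P(all seen) = Σ_{j=0}^{8} (-1)^j C(8,j)((8-j)/8)^28
= 1.0000 - 0.1902 + 0.0089 - 0.0001 + 0.0000 - 0.0000 + 0.0000 - 0.0000 + 0.0000
= 0.8185.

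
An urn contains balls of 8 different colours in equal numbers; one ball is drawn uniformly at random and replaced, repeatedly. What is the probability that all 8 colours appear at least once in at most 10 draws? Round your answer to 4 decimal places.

0.0282

Let A_i be the event that colour i is missing after 10 draws. By inclusion–exclusion on the A_i,
P(all seen) = Σ_{j=0}^{8} (-1)^j C(8,j)((8-j)/8)^10
= 1.00000 - 2.10460 + 1.57678 - 0.50932 + 0.06836 - 0.00308 + 0.00003 - 0.00000 + 0.00000
= 0.02816.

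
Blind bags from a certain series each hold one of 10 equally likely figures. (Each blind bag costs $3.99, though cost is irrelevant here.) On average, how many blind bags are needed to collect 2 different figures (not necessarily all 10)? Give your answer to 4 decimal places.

Going from k to k+1 distinct takes a geometric number of blind bags with mean 10/(10-k).
Sum over k = 0,...,1: E = 10/10 + 10/9 = 2.11111.

2.1111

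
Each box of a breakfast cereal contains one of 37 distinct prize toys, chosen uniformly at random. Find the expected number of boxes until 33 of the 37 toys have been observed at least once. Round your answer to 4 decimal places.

78.3754

Going from k to k+1 distinct takes a geometric number of boxes with mean 37/(37-k).
Sum over k = 0,...,32: E = 37/37 + 37/36 + 37/35 + ... + 37/6 + 37/5 = 78.37536.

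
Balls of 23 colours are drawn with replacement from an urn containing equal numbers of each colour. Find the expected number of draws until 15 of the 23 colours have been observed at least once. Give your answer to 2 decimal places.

23.38

With k distinct colours already seen, the next new one arrives after an expected 23/(23-k) draws.
Sum over k = 0,...,14: E = 23/23 + 23/22 + 23/21 + ... + 23/10 + 23/9 = 23.378.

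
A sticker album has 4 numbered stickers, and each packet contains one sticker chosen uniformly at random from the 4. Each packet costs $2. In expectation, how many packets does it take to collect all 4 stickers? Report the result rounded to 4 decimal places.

The wait to go from k to k+1 distinct stickers is geometric with mean 4/(4-k).
E[T] = 4/4 + 4/3 + 4/2 + 4/1 = 4·H_{4}.
H_{4} = 2.08333, so E[T] = 8.33333.

8.3333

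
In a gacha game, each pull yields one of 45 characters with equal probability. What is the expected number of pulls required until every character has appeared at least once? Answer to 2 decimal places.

Split into phases: going from k distinct to k+1 distinct takes on average 45/(45-k) pulls.
E[T] = 45/45 + 45/44 + 45/43 + ... + 45/2 + 45/1 = 45·H_{45}.
H_{45} = 4.395, so E[T] = 197.773.

197.77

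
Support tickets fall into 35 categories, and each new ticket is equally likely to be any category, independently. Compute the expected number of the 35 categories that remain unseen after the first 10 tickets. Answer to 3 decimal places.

26.192

For each category, P(unseen after 10) = (34/35)^10 = 0.7484.
By linearity of expectation, E[unseen] = 35·(34/35)^10 = 26.1925.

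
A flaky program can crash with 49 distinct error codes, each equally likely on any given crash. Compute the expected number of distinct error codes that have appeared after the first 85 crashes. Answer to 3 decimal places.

For each error code, P(seen in 85 crashes) = 1 - (48/49)^85 = 0.8267.
By linearity of expectation, E[distinct seen] = 49·(1 - (48/49)^85) = 40.5075.

40.508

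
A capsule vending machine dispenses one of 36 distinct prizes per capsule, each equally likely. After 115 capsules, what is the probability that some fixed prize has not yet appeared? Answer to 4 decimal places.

On each capsule the fixed prize fails to appear with probability 35/36.
P(still missing after 115) = (35/36)^115 = 0.03918.

0.0392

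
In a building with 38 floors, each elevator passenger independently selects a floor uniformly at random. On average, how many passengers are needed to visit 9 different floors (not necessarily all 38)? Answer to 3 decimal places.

10.117

With k distinct floors already seen, the next new one arrives after an expected 38/(38-k) passengers.
Sum over k = 0,...,8: E = 38/38 + 38/37 + 38/36 + ... + 38/31 + 38/30 = 10.1174.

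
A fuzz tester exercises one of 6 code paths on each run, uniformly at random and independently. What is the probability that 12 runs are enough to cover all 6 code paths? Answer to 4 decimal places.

By inclusion–exclusion over which code paths are missing,
P(all seen) = Σ_{j=0}^{6} (-1)^j C(6,j)((6-j)/6)^12
= 1.00000 - 0.67294 + 0.11561 - 0.00488 + 0.00003 - 0.00000 + 0.00000
= 0.43782.

0.4378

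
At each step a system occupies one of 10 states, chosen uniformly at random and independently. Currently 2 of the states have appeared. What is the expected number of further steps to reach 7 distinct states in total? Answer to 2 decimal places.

8.85

The wait to go from k to k+1 distinct states is geometric with mean 10/(10-k).
Sum over k = 2,...,6: E = 10/8 + 10/7 + 10/6 + 10/5 + 10/4 = 8.845.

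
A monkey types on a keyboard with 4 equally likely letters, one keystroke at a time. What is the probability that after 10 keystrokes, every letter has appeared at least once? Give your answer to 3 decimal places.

Let A_i be the event that letter i is missing after 10 keystrokes. By inclusion–exclusion on the A_i,
P(all seen) = Σ_{j=0}^{4} (-1)^j C(4,j)((4-j)/4)^10
= 1.0000 - 0.2253 + 0.0059 - 0.0000 + 0.0000
= 0.7806.

0.781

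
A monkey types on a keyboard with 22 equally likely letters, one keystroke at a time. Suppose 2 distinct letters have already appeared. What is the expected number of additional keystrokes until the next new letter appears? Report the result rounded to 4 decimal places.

1.1000

Each keystroke yields a new letter with probability (22-2)/22 = 20/22, so the wait is geometric with mean 22/20.
E = 22/20 = 1.10000.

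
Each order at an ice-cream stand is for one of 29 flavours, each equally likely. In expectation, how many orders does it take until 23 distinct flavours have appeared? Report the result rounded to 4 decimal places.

43.8380

With k distinct flavours already seen, the next new one arrives after an expected 29/(29-k) orders.
Sum over k = 0,...,22: E = 29/29 + 29/28 + 29/27 + ... + 29/8 + 29/7 = 43.83796.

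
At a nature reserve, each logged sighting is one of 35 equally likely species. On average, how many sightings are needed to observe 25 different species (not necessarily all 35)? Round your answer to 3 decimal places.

With k distinct species already seen, the next new one arrives after an expected 35/(35-k) sightings.
Sum over k = 0,...,24: E = 35/35 + 35/34 + 35/33 + ... + 35/12 + 35/11 = 42.6235.

42.623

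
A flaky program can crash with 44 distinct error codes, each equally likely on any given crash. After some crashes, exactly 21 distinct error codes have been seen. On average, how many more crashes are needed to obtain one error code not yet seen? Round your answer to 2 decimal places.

1.91

Each crash yields a new error code with probability (44-21)/44 = 23/44, so the wait is geometric with mean 44/23.
E = 44/23 = 1.913.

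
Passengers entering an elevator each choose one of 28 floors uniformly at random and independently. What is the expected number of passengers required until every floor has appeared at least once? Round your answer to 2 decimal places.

The wait to go from k to k+1 distinct floors is geometric with mean 28/(28-k).
E[T] = 28/28 + 28/27 + 28/26 + ... + 28/2 + 28/1 = 28·H_{28}.
H_{28} = 3.927, so E[T] = 109.961.

109.96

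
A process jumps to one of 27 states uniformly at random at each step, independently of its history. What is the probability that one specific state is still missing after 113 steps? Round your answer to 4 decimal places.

0.0141

Each step misses the fixed state with probability (27-1)/27 = 26/27, independently.
P(still missing after 113) = (26/27)^113 = 0.01406.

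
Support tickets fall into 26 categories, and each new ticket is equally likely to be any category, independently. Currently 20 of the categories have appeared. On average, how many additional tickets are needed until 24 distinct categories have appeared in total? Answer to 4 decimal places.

24.7000

From k distinct to k+1 distinct takes on average 26/(26-k) tickets.
Sum over k = 20,...,23: E = 26/6 + 26/5 + 26/4 + 26/3 = 24.70000.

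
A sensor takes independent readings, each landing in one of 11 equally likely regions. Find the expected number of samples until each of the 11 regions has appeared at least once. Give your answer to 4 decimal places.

After k distinct regions have appeared, the next sample gives a new one with probability (11-k)/11, so the expected wait for the (k+1)-th is 11/(11-k).
E[T] = 11/11 + 11/10 + 11/9 + ... + 11/2 + 11/1 = 11·H_{11}.
H_{11} = 3.01988, so E[T] = 33.21865.

33.2187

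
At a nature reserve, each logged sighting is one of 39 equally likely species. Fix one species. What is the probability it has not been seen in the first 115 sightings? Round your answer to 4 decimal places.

Each sighting misses the fixed species with probability (39-1)/39 = 38/39, independently.
P(still missing after 115) = (38/39)^115 = 0.05043.

0.0504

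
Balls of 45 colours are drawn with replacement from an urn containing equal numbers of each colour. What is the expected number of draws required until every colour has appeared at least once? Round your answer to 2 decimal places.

Split into phases: going from k distinct to k+1 distinct takes on average 45/(45-k) draws.
E[T] = 45/45 + 45/44 + 45/43 + ... + 45/2 + 45/1 = 45·H_{45}.
H_{45} = 4.395, so E[T] = 197.773.

197.77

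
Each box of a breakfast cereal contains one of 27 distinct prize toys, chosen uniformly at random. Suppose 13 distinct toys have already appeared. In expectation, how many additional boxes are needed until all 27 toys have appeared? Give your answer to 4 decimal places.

The wait to go from k to k+1 distinct toys is geometric with mean 27/(27-k).
Sum over k = 13,...,26: E = 27/14 + 27/13 + 27/12 + ... + 27/2 + 27/1 = 87.79218.

87.7922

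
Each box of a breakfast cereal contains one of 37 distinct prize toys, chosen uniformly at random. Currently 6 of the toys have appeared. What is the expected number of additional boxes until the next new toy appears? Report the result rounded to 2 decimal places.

The number of boxes until the next new toy is geometric with success probability 31/37, so its mean is 37/31.
E = 37/31 = 1.194.

1.19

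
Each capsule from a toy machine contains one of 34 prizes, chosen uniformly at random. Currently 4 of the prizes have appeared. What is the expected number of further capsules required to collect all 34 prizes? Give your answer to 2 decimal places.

135.83

From k distinct to k+1 distinct takes on average 34/(34-k) capsules.
Sum over k = 4,...,33: E = 34/30 + 34/29 + 34/28 + ... + 34/2 + 34/1 = 135.830.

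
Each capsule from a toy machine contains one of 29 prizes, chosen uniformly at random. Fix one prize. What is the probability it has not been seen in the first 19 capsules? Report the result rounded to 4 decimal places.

Each capsule misses the fixed prize with probability (29-1)/29 = 28/29, independently.
P(still missing after 19) = (28/29)^19 = 0.51338.

0.5134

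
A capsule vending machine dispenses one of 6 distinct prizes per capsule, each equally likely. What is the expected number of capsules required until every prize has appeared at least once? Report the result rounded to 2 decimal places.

Split into phases: going from k distinct to k+1 distinct takes on average 6/(6-k) capsules.
E[T] = 6/6 + 6/5 + 6/4 + 6/3 + 6/2 + 6/1 = 6·H_{6}.
H_{6} = 2.450, so E[T] = 14.700.

14.70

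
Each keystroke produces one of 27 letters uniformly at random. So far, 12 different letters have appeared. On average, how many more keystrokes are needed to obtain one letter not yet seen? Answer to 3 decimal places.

Each keystroke yields a new letter with probability (27-12)/27 = 15/27, so the wait is geometric with mean 27/15.
E = 27/15 = 1.8000.

1.800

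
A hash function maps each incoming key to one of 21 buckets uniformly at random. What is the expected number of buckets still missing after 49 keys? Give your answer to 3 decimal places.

For each bucket, P(unseen after 49) = (20/21)^49 = 0.0916.
By linearity of expectation, E[unseen] = 21·(20/21)^49 = 1.9228.

1.923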